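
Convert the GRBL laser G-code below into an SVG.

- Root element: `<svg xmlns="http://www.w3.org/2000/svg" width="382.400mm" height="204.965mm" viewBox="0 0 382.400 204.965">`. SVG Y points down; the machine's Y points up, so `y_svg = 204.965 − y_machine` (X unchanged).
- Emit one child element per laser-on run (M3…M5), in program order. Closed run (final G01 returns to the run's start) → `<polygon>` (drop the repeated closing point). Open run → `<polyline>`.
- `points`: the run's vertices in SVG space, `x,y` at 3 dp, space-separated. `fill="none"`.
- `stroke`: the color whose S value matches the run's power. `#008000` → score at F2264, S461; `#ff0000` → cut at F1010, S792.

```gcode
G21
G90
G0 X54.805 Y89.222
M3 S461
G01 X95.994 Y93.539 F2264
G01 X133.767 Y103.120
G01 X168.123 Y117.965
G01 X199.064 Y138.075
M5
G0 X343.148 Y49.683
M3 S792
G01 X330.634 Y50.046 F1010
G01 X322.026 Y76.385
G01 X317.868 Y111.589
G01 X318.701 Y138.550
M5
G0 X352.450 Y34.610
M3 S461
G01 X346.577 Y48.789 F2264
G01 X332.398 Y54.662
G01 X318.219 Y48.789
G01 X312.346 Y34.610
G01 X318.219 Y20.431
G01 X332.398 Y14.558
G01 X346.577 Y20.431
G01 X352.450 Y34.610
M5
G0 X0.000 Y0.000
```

<svg xmlns="http://www.w3.org/2000/svg" width="382.400mm" height="204.965mm" viewBox="0 0 382.400 204.965">
  <polyline points="54.805,115.743 95.994,111.426 133.767,101.845 168.123,87.000 199.064,66.890" fill="none" stroke="#008000"/>
  <polyline points="343.148,155.282 330.634,154.919 322.026,128.580 317.868,93.376 318.701,66.415" fill="none" stroke="#ff0000"/>
  <polygon points="352.450,170.355 346.577,156.176 332.398,150.303 318.219,156.176 312.346,170.355 318.219,184.534 332.398,190.407 346.577,184.534" fill="none" stroke="#008000"/>
</svg>

Machine Y-up, SVG Y-down with viewBox height 204.965, so y_svg = 204.965 − y_machine; X carries over.

Run 1: S461 ⇒ score layer `#008000`. The run is open, so emit a `<polyline>` with points (Y-flipped): 54.805,115.743 95.994,111.426 133.767,101.845 168.123,87.000 199.064,66.890.

Run 2: power S792 maps to stroke `#ff0000` (cut). The run is open, so emit a `<polyline>` with points (Y-flipped): 343.148,155.282 330.634,154.919 322.026,128.580 317.868,93.376 318.701,66.415.

Run 3: power S461 maps to stroke `#008000` (score). The run returns to its start, so emit a `<polygon>` with points (Y-flipped): 352.450,170.355 346.577,156.176 332.398,150.303 318.219,156.176 312.346,170.355 318.219,184.534 332.398,190.407 346.577,184.534.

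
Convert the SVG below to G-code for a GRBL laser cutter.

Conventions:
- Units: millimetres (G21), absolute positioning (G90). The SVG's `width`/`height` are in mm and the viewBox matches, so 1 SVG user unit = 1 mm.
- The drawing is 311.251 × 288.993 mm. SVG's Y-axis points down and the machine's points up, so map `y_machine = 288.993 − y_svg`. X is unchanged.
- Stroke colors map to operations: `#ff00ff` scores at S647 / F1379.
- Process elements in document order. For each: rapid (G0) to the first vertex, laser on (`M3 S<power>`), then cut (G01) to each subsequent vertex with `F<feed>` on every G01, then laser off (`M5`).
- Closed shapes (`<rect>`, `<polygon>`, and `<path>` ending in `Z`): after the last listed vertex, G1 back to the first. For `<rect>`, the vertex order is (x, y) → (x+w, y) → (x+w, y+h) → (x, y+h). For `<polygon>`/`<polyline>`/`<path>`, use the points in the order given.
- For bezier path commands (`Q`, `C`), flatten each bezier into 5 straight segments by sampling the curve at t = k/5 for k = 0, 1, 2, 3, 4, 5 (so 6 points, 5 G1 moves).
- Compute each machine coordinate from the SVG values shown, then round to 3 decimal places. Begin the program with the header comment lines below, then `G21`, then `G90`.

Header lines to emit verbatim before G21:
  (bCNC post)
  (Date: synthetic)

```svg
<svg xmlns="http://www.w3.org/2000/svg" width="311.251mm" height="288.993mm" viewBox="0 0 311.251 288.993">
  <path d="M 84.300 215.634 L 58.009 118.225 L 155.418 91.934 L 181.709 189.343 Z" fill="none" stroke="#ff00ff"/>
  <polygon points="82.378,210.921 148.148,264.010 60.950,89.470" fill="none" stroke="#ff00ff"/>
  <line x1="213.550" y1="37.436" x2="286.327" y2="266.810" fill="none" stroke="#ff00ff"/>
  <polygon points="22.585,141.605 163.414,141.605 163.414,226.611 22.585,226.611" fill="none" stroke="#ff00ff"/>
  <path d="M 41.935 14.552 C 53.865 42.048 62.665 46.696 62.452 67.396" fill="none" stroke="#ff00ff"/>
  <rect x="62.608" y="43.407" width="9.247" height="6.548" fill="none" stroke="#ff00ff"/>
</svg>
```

1 u = 1 mm; y_m = 288.993 − y.

[1] `<path>` regular polygon, #ff00ff→score S647 F1379: (84.300,73.359) → (58.009,170.768) → (155.418,197.059) → (181.709,99.650) → (84.300,73.359) (closed)

[2] `<polygon>` closed polygon, #ff00ff→score S647 F1379: (82.378,78.072) → (148.148,24.983) → (60.950,199.523) → (82.378,78.072) (closed)

[3] `<line>` line segment, #ff00ff→score S647 F1379: (213.550,251.557) → (286.327,22.183)

[4] `<polygon>` rectangle, #ff00ff→score S647 F1379: (22.585,147.388) → (163.414,147.388) → (163.414,62.382) → (22.585,62.382) → (22.585,147.388) (closed)

[5] `<path>` cubic bezier, #ff00ff→score S647 F1379: (41.935,274.441) → (48.670,260.374) → (54.372,249.923) → (58.758,241.222) → (61.545,232.402) → (62.452,221.597)

[6] `<rect>` rectangle, #ff00ff→score S647 F1379: (62.608,245.586) → (71.855,245.586) → (71.855,239.038) → (62.608,239.038) → (62.608,245.586) (closed)

(bCNC post)
(Date: synthetic)
G21
G90
G0 X84.300 Y73.359
M3 S647
G01 X58.009 Y170.768 F1379
G01 X155.418 Y197.059 F1379
G01 X181.709 Y99.650 F1379
G01 X84.300 Y73.359 F1379
M5
G0 X82.378 Y78.072
M3 S647
G01 X148.148 Y24.983 F1379
G01 X60.950 Y199.523 F1379
G01 X82.378 Y78.072 F1379
M5
G0 X213.550 Y251.557
M3 S647
G01 X286.327 Y22.183 F1379
M5
G0 X22.585 Y147.388
M3 S647
G01 X163.414 Y147.388 F1379
G01 X163.414 Y62.382 F1379
G01 X22.585 Y62.382 F1379
G01 X22.585 Y147.388 F1379
M5
G0 X41.935 Y274.441
M3 S647
G01 X48.670 Y260.374 F1379
G01 X54.372 Y249.923 F1379
G01 X58.758 Y241.222 F1379
G01 X61.545 Y232.402 F1379
G01 X62.452 Y221.597 F1379
M5
G0 X62.608 Y245.586
M3 S647
G01 X71.855 Y245.586 F1379
G01 X71.855 Y239.038 F1379
G01 X62.608 Y239.038 F1379
G01 X62.608 Y245.586 F1379
M5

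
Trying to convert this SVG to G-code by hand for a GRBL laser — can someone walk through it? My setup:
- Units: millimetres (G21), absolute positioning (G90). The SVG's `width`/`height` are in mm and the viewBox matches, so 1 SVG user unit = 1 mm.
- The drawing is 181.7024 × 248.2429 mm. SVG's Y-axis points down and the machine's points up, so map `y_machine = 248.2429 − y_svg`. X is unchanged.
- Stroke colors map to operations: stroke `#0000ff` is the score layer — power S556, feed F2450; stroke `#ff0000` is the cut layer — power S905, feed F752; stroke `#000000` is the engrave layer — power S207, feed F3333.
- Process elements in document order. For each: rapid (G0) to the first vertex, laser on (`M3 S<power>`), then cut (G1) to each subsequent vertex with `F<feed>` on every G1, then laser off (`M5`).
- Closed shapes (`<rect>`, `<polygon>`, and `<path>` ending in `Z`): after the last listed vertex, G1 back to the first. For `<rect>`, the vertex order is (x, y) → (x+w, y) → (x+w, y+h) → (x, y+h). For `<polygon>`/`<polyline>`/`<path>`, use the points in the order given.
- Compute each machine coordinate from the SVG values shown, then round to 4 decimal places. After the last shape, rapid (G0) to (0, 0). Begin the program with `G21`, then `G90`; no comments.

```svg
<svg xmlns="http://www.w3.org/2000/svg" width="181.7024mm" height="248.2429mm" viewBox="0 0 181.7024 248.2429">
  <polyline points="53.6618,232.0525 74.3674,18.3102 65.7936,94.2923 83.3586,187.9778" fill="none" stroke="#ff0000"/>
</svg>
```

G21
G90
G0 X53.6618 Y16.1904
M3 S905
G1 X74.3674 Y229.9327 F752
G1 X65.7936 Y153.9506 F752
G1 X83.3586 Y60.2651 F752
M5
G0 X0.0000 Y0.0000

Since the viewBox matches the mm dimensions, user units are millimetres directly. The only transform is the Y-flip y_m = 248.2429 − y_svg.

Shape 1 is a open polyline drawn with `<polyline>`. Its stroke #ff0000 means cut at S905, F752. After flipping Y the toolpath is (53.6618,16.1904) → (74.3674,229.9327) → (65.7936,153.9506) → (83.3586,60.2651).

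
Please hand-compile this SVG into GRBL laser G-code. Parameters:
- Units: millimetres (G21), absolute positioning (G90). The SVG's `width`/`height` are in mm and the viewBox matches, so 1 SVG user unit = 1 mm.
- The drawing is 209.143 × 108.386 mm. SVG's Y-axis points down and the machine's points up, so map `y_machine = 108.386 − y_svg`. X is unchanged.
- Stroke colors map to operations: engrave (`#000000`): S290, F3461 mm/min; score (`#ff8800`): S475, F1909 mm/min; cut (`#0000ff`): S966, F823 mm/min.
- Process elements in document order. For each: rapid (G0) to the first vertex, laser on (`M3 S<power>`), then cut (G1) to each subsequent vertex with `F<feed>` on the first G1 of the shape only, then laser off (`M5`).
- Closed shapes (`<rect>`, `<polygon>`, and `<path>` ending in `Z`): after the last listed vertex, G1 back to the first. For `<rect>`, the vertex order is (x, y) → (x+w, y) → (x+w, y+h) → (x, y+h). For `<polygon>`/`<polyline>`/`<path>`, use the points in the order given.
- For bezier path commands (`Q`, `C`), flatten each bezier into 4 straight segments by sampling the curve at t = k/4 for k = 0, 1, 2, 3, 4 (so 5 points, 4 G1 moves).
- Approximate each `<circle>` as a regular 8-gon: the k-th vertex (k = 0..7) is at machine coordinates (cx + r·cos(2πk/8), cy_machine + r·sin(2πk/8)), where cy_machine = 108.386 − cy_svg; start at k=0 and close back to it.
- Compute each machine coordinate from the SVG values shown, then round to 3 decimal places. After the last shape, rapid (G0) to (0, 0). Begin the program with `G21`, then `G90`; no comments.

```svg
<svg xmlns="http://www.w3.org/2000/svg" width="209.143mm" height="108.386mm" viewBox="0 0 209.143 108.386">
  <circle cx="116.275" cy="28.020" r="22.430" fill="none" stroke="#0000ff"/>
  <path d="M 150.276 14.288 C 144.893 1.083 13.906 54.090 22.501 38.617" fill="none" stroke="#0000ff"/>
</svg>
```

1 u = 1 mm; y_m = 108.386 − y.

[1] `<circle>` circle, #0000ff→cut S966 F823: (138.705,80.366) → (132.135,96.226) → (116.275,102.796) → (100.415,96.226) → (93.845,80.366) → (100.415,64.506) → (116.275,57.936) → (132.135,64.506) → (138.705,80.366) (closed)

[2] `<path>` cubic bezier, #0000ff→cut S966 F823: (150.276,94.098) → (126.832,93.692) → (81.147,81.083) → (38.083,68.900) → (22.501,69.769)

G21
G90
G0 X138.705 Y80.366
M3 S966
G1 X132.135 Y96.226 F823
G1 X116.275 Y102.796
G1 X100.415 Y96.226
G1 X93.845 Y80.366
G1 X100.415 Y64.506
G1 X116.275 Y57.936
G1 X132.135 Y64.506
G1 X138.705 Y80.366
M5
G0 X150.276 Y94.098
M3 S966
G1 X126.832 Y93.692 F823
G1 X81.147 Y81.083
G1 X38.083 Y68.900
G1 X22.501 Y69.769
M5
G0 X0.000 Y0.000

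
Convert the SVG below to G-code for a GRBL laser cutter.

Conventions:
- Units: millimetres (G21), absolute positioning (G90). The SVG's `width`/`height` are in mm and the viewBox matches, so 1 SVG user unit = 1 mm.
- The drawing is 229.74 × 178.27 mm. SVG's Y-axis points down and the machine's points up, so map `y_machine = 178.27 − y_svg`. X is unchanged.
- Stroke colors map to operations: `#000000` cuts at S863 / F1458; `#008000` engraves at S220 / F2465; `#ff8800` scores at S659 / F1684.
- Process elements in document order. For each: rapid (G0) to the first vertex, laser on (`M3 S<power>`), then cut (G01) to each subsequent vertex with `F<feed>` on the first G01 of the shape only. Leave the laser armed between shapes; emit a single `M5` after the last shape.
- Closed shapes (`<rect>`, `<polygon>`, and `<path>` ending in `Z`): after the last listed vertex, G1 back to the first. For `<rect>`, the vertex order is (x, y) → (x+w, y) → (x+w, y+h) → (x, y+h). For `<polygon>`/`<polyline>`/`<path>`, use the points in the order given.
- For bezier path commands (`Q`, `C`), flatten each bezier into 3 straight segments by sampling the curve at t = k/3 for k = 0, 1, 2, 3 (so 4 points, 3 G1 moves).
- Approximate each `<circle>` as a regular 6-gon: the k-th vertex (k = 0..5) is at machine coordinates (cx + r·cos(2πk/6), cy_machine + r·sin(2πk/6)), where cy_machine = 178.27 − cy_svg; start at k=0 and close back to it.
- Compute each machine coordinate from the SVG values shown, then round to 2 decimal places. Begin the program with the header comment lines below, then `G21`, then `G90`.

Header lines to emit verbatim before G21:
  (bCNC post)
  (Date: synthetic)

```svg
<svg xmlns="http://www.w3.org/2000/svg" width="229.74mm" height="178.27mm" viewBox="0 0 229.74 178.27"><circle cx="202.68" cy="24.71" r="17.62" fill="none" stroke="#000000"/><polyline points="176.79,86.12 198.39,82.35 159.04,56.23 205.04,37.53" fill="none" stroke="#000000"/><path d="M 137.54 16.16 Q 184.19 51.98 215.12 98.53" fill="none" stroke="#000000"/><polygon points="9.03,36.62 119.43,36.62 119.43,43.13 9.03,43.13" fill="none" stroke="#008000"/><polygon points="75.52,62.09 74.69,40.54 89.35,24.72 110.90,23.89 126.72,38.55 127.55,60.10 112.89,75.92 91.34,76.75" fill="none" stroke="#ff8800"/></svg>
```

Since the viewBox matches the mm dimensions, user units are millimetres directly. The only transform is the Y-flip y_m = 178.27 − y_svg.

Shape 1 is a circle drawn with `<circle>`. Its stroke #000000 means cut at S863, F1458. After flipping Y the toolpath is (220.30,153.56) → (211.49,168.82) → (193.87,168.82) → (185.06,153.56) → (193.87,138.30) → (211.49,138.30) → (220.30,153.56), returning to the start.

Shape 2 is a open polyline drawn with `<polyline>`. Its stroke #000000 means cut at S863, F1458. After flipping Y the toolpath is (176.79,92.15) → (198.39,95.92) → (159.04,122.04) → (205.04,140.74).

Shape 3 is a quadratic bezier drawn with `<path>`. Its stroke #000000 means cut at S863, F1458. After flipping Y the toolpath is (137.54,162.11) → (166.89,137.04) → (192.75,109.58) → (215.12,79.74).

Shape 4 is a rectangle drawn with `<polygon>`. Its stroke #008000 means engrave at S220, F2465. After flipping Y the toolpath is (9.03,141.65) → (119.43,141.65) → (119.43,135.14) → (9.03,135.14) → (9.03,141.65), returning to the start.

Shape 5 is a regular polygon drawn with `<polygon>`. Its stroke #ff8800 means score at S659, F1684. After flipping Y the toolpath is (75.52,116.18) → (74.69,137.73) → (89.35,153.55) → (110.90,154.38) → (126.72,139.72) → (127.55,118.17) → (112.89,102.35) → (91.34,101.52) → (75.52,116.18), returning to the start.

(bCNC post)
(Date: synthetic)
G21
G90
G0 X220.30 Y153.56
M3 S863
G01 X211.49 Y168.82 F1458
G01 X193.87 Y168.82
G01 X185.06 Y153.56
G01 X193.87 Y138.30
G01 X211.49 Y138.30
G01 X220.30 Y153.56
G0 X176.79 Y92.15
M3 S863
G01 X198.39 Y95.92 F1458
G01 X159.04 Y122.04
G01 X205.04 Y140.74
G0 X137.54 Y162.11
M3 S863
G01 X166.89 Y137.04 F1458
G01 X192.75 Y109.58
G01 X215.12 Y79.74
G0 X9.03 Y141.65
M3 S220
G01 X119.43 Y141.65 F2465
G01 X119.43 Y135.14
G01 X9.03 Y135.14
G01 X9.03 Y141.65
G0 X75.52 Y116.18
M3 S659
G01 X74.69 Y137.73 F1684
G01 X89.35 Y153.55
G01 X110.90 Y154.38
G01 X126.72 Y139.72
G01 X127.55 Y118.17
G01 X112.89 Y102.35
G01 X91.34 Y101.52
G01 X75.52 Y116.18
M5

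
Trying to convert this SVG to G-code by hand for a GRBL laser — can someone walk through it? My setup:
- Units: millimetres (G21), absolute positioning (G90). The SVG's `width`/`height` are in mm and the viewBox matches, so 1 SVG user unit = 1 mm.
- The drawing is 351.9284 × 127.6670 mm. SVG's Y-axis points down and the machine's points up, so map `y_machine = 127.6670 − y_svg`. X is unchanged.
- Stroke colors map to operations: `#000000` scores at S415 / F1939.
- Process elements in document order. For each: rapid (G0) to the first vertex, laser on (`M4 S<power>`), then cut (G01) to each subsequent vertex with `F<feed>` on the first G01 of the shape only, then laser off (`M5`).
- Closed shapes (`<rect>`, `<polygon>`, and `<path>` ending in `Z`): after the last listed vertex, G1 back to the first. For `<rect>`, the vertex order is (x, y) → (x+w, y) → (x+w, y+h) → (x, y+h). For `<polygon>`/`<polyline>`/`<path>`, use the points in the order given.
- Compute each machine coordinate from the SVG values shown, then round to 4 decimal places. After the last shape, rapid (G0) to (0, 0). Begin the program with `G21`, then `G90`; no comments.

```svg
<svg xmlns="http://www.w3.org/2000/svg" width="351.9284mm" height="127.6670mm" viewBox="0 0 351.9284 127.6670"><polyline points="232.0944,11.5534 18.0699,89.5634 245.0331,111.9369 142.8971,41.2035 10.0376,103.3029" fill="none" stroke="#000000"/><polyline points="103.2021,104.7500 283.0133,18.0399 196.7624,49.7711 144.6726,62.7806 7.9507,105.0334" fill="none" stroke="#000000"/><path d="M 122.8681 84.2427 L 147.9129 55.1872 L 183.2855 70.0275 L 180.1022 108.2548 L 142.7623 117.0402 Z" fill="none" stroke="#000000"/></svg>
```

Since the viewBox matches the mm dimensions, user units are millimetres directly. The only transform is the Y-flip y_m = 127.6670 − y_svg.

Shape 1 is a open polyline drawn with `<polyline>`. Its stroke #000000 means score at S415, F1939. After flipping Y the toolpath is (232.0944,116.1136) → (18.0699,38.1036) → (245.0331,15.7301) → (142.8971,86.4635) → (10.0376,24.3641).

Shape 2 is a open polyline drawn with `<polyline>`. Its stroke #000000 means score at S415, F1939. After flipping Y the toolpath is (103.2021,22.9170) → (283.0133,109.6271) → (196.7624,77.8959) → (144.6726,64.8864) → (7.9507,22.6336).

Shape 3 is a regular polygon drawn with `<path>`. Its stroke #000000 means score at S415, F1939. After flipping Y the toolpath is (122.8681,43.4243) → (147.9129,72.4798) → (183.2855,57.6395) → (180.1022,19.4122) → (142.7623,10.6268) → (122.8681,43.4243), returning to the start.

G21
G90
G0 X232.0944 Y116.1136
M4 S415
G01 X18.0699 Y38.1036 F1939
G01 X245.0331 Y15.7301
G01 X142.8971 Y86.4635
G01 X10.0376 Y24.3641
M5
G0 X103.2021 Y22.9170
M4 S415
G01 X283.0133 Y109.6271 F1939
G01 X196.7624 Y77.8959
G01 X144.6726 Y64.8864
G01 X7.9507 Y22.6336
M5
G0 X122.8681 Y43.4243
M4 S415
G01 X147.9129 Y72.4798 F1939
G01 X183.2855 Y57.6395
G01 X180.1022 Y19.4122
G01 X142.7623 Y10.6268
G01 X122.8681 Y43.4243
M5
G0 X0.0000 Y0.0000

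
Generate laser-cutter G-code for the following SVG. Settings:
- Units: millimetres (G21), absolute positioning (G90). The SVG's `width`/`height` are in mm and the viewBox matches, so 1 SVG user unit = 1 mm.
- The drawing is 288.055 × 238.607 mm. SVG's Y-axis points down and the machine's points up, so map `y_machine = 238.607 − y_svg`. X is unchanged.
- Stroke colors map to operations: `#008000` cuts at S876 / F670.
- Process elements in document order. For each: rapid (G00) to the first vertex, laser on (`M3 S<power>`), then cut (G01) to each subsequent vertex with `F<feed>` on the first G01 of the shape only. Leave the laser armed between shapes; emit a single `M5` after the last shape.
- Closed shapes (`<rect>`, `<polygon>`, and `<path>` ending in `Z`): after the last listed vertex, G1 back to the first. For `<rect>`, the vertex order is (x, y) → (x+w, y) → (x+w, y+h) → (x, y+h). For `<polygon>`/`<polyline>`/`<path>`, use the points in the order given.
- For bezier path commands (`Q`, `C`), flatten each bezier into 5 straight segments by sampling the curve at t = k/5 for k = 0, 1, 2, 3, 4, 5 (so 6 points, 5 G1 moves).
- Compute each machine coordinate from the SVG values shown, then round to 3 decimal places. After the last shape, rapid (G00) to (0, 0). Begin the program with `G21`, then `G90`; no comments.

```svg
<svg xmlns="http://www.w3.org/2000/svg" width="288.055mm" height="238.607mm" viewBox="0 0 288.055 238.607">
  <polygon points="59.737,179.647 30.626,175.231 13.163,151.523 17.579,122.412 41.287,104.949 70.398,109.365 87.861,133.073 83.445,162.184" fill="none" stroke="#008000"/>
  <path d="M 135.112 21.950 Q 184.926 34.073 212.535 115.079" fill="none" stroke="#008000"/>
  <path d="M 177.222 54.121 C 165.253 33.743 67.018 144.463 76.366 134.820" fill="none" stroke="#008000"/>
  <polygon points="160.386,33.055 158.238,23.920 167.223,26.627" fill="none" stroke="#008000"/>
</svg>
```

1 u = 1 mm; y_m = 238.607 − y.

[1] `<polygon>` regular polygon, #008000→cut S876 F670: (59.737,58.960) → (30.626,63.376) → (13.163,87.084) → (17.579,116.195) → (41.287,133.658) → (70.398,129.242) → (87.861,105.534) → (83.445,76.423) → (59.737,58.960) (closed)

[2] `<path>` quadratic bezier, #008000→cut S876 F670: (135.112,216.657) → (154.149,209.052) → (171.410,195.937) → (186.895,177.312) → (200.603,153.175) → (212.535,123.528)

[3] `<path>` cubic bezier, #008000→cut S876 F670: (177.222,184.486) → (161.239,182.993) → (133.858,162.106) → (104.382,133.896) → (82.116,110.433) → (76.366,103.787)

[4] `<polygon>` regular polygon, #008000→cut S876 F670: (160.386,205.552) → (158.238,214.687) → (167.223,211.980) → (160.386,205.552) (closed)

G21
G90
G00 X59.737 Y58.960
M3 S876
G01 X30.626 Y63.376 F670
G01 X13.163 Y87.084
G01 X17.579 Y116.195
G01 X41.287 Y133.658
G01 X70.398 Y129.242
G01 X87.861 Y105.534
G01 X83.445 Y76.423
G01 X59.737 Y58.960
G00 X135.112 Y216.657
M3 S876
G01 X154.149 Y209.052 F670
G01 X171.410 Y195.937
G01 X186.895 Y177.312
G01 X200.603 Y153.175
G01 X212.535 Y123.528
G00 X177.222 Y184.486
M3 S876
G01 X161.239 Y182.993 F670
G01 X133.858 Y162.106
G01 X104.382 Y133.896
G01 X82.116 Y110.433
G01 X76.366 Y103.787
G00 X160.386 Y205.552
M3 S876
G01 X158.238 Y214.687 F670
G01 X167.223 Y211.980
G01 X160.386 Y205.552
M5
G00 X0.000 Y0.000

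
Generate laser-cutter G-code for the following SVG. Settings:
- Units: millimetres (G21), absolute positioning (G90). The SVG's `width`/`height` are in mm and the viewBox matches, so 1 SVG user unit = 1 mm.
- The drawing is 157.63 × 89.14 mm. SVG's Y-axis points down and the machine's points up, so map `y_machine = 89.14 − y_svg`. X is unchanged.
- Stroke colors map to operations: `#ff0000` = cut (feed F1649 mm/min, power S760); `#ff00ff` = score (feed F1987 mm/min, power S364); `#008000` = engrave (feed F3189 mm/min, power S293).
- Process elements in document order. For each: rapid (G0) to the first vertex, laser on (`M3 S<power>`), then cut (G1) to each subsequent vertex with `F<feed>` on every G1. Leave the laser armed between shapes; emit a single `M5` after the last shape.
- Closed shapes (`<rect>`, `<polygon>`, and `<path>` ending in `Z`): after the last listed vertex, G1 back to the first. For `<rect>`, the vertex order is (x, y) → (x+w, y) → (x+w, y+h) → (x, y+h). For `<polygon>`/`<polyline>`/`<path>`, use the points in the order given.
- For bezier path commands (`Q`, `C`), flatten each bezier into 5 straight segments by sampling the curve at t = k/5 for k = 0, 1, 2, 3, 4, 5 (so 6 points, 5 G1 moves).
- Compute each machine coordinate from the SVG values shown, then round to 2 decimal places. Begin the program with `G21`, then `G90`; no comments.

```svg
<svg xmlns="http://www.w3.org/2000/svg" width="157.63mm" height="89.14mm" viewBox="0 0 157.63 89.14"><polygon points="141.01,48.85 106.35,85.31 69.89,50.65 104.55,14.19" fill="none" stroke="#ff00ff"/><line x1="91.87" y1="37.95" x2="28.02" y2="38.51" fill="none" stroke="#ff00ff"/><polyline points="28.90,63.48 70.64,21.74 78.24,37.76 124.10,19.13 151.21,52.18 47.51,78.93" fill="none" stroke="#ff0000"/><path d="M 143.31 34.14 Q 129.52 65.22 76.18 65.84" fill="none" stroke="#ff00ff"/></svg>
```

G21
G90
G0 X141.01 Y40.29
M3 S364
G1 X106.35 Y3.83 F1987
G1 X69.89 Y38.49 F1987
G1 X104.55 Y74.95 F1987
G1 X141.01 Y40.29 F1987
G0 X91.87 Y51.19
M3 S364
G1 X28.02 Y50.63 F1987
G0 X28.90 Y25.66
M3 S760
G1 X70.64 Y67.40 F1649
G1 X78.24 Y51.38 F1649
G1 X124.10 Y70.01 F1649
G1 X151.21 Y36.96 F1649
G1 X47.51 Y10.21 F1649
G0 X143.31 Y55.00
M3 S364
G1 X136.21 Y43.79 F1987
G1 X125.95 Y35.01 F1987
G1 X112.52 Y28.67 F1987
G1 X95.93 Y24.77 F1987
G1 X76.18 Y23.30 F1987
M5

1 u = 1 mm; y_m = 89.14 − y.

[1] `<polygon>` regular polygon, #ff00ff→score S364 F1987: (141.01,40.29) → (106.35,3.83) → (69.89,38.49) → (104.55,74.95) → (141.01,40.29) (closed)

[2] `<line>` line segment, #ff00ff→score S364 F1987: (91.87,51.19) → (28.02,50.63)

[3] `<polyline>` open polyline, #ff0000→cut S760 F1649: (28.90,25.66) → (70.64,67.40) → (78.24,51.38) → (124.10,70.01) → (151.21,36.96) → (47.51,10.21)

[4] `<path>` quadratic bezier, #ff00ff→score S364 F1987: (143.31,55.00) → (136.21,43.79) → (125.95,35.01) → (112.52,28.67) → (95.93,24.77) → (76.18,23.30)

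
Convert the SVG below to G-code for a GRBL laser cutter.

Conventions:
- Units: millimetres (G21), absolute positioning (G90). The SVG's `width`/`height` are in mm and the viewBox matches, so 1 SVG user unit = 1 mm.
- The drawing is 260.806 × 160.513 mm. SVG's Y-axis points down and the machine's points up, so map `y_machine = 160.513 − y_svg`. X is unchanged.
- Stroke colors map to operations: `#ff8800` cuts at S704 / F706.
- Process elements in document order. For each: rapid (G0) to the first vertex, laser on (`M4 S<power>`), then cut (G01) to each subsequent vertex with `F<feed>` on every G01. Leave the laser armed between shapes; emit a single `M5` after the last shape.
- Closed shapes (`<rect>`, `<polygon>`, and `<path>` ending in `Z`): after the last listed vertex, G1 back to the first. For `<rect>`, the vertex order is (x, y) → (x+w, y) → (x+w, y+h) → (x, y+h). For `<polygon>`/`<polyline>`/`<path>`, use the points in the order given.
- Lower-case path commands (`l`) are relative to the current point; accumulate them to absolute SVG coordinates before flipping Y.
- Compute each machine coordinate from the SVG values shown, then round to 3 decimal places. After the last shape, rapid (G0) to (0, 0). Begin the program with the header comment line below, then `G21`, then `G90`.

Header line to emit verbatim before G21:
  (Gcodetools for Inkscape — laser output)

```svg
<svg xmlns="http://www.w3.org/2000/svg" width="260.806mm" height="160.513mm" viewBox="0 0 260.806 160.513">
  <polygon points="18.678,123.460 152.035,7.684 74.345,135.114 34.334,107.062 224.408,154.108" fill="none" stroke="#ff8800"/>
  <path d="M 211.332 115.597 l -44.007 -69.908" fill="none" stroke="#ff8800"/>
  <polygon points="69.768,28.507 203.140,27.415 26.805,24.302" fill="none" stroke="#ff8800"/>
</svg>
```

(Gcodetools for Inkscape — laser output)
G21
G90
G0 X18.678 Y37.053
M4 S704
G01 X152.035 Y152.829 F706
G01 X74.345 Y25.399 F706
G01 X34.334 Y53.451 F706
G01 X224.408 Y6.405 F706
G01 X18.678 Y37.053 F706
G0 X211.332 Y44.916
M4 S704
G01 X167.325 Y114.824 F706
G0 X69.768 Y132.006
M4 S704
G01 X203.140 Y133.098 F706
G01 X26.805 Y136.211 F706
G01 X69.768 Y132.006 F706
M5
G0 X0.000 Y0.000

1 u = 1 mm; y_m = 160.513 − y.

[1] `<polygon>` closed polygon, #ff8800→cut S704 F706: (18.678,37.053) → (152.035,152.829) → (74.345,25.399) → (34.334,53.451) → (224.408,6.405) → (18.678,37.053) (closed)

[2] `<path>` line segment, #ff8800→cut S704 F706: (211.332,44.916) → (167.325,114.824)

[3] `<polygon>` closed polygon, #ff8800→cut S704 F706: (69.768,132.006) → (203.140,133.098) → (26.805,136.211) → (69.768,132.006) (closed)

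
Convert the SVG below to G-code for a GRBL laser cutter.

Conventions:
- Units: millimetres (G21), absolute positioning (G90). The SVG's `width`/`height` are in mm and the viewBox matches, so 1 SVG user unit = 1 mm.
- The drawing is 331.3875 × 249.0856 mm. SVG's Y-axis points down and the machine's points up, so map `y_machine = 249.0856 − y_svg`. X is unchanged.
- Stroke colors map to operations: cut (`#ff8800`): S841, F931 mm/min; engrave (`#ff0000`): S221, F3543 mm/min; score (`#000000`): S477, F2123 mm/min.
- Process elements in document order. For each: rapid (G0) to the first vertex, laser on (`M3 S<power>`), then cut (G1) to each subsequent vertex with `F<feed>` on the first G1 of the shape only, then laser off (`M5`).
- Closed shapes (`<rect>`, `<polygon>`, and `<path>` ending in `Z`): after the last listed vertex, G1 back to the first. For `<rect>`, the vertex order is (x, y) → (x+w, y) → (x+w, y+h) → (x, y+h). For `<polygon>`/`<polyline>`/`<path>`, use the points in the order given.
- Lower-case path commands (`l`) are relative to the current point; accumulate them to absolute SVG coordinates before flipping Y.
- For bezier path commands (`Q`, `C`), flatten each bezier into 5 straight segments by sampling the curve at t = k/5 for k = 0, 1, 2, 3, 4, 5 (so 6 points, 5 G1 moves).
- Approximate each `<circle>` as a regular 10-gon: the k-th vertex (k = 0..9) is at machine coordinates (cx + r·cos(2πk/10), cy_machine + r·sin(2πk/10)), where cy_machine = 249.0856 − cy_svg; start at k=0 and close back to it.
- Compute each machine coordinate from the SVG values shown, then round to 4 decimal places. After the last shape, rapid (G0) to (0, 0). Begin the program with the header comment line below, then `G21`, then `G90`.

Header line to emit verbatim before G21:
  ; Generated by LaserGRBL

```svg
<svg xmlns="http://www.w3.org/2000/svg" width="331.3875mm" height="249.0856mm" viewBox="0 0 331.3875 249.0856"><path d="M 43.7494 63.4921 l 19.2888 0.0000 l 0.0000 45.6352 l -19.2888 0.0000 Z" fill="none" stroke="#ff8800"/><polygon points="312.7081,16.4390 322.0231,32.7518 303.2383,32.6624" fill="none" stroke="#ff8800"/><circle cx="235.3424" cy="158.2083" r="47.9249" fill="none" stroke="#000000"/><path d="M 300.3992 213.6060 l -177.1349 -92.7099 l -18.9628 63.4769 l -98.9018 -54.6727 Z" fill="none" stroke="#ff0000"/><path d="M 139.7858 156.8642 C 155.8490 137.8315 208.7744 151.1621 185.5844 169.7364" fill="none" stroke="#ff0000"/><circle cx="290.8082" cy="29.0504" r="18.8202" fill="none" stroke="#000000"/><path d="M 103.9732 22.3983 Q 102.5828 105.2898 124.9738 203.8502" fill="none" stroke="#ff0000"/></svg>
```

; Generated by LaserGRBL
G21
G90
G0 X43.7494 Y185.5935
M3 S841
G1 X63.0382 Y185.5935 F931
G1 X63.0382 Y139.9583
G1 X43.7494 Y139.9583
G1 X43.7494 Y185.5935
M5
G0 X312.7081 Y232.6466
M3 S841
G1 X322.0231 Y216.3338 F931
G1 X303.2383 Y216.4232
G1 X312.7081 Y232.6466
M5
G0 X283.2673 Y90.8773
M3 S477
G1 X274.1145 Y119.0468 F2123
G1 X250.1520 Y136.4566
G1 X220.5328 Y136.4566
G1 X196.5703 Y119.0468
G1 X187.4175 Y90.8773
G1 X196.5703 Y62.7078
G1 X220.5328 Y45.2980
G1 X250.1520 Y45.2980
G1 X274.1145 Y62.7078
G1 X283.2673 Y90.8773
M5
G0 X300.3992 Y35.4796
M3 S221
G1 X123.2643 Y128.1895 F3543
G1 X104.3015 Y64.7126
G1 X5.3997 Y119.3853
G1 X300.3992 Y35.4796
M5
G0 X139.7858 Y92.2214
M3 S221
G1 X152.9434 Y99.9744 F3543
G1 X169.5249 Y101.2619
G1 X184.1076 Y97.3857
G1 X191.2684 Y89.6476
G1 X185.5844 Y79.3492
M5
G0 X309.6284 Y220.0352
M3 S477
G1 X306.0341 Y231.0974 F2123
G1 X296.6240 Y237.9343
G1 X284.9924 Y237.9343
G1 X275.5823 Y231.0974
G1 X271.9880 Y220.0352
G1 X275.5823 Y208.9730
G1 X284.9924 Y202.1361
G1 X296.6240 Y202.1361
G1 X306.0341 Y208.9730
G1 X309.6284 Y220.0352
M5
G0 X103.9732 Y226.6873
M3 S221
G1 X104.3683 Y192.9039 F3543
G1 X106.6659 Y157.8671
G1 X110.8660 Y121.5767
G1 X116.9687 Y84.0328
G1 X124.9738 Y45.2354
M5
G0 X0.0000 Y0.0000

viewBox `0 0 331.3875 249.0856` with mm width/height → 1 unit = 1 mm. Flip: y_m = 249.0856 − y_svg.

**Shape 1** — `<path>` rectangle, stroke `#ff8800` → cut (S841, F931). Machine vertices: (43.7494,185.5935) → (63.0382,185.5935) → (63.0382,139.9583) → (43.7494,139.9583) → (43.7494,185.5935). Closed: final G1 returns to the first vertex.

**Shape 2** — `<polygon>` regular polygon, stroke `#ff8800` → cut (S841, F931). Machine vertices: (312.7081,232.6466) → (322.0231,216.3338) → (303.2383,216.4232) → (312.7081,232.6466). Closed: final G1 returns to the first vertex.

**Shape 3** — `<circle>` circle, stroke `#000000` → score (S477, F2123). Machine vertices: (283.2673,90.8773) → (274.1145,119.0468) → (250.1520,136.4566) → (220.5328,136.4566) → (196.5703,119.0468) → (187.4175,90.8773) → (196.5703,62.7078) → (220.5328,45.2980) → (250.1520,45.2980) → (274.1145,62.7078) → (283.2673,90.8773). Closed: final G1 returns to the first vertex.

**Shape 4** — `<path>` closed polygon, stroke `#ff0000` → engrave (S221, F3543). Machine vertices: (300.3992,35.4796) → (123.2643,128.1895) → (104.3015,64.7126) → (5.3997,119.3853) → (300.3992,35.4796). Closed: final G1 returns to the first vertex.

**Shape 5** — `<path>` cubic bezier, stroke `#ff0000` → engrave (S221, F3543). Control points (SVG): P0=(139.7858,156.8642), P1=(155.8490,137.8315), P2=(208.7744,151.1621), P3=(185.5844,169.7364); sampled at t=k/5. Machine vertices: (139.7858,92.2214) → (152.9434,99.9744) → (169.5249,101.2619) → (184.1076,97.3857) → (191.2684,89.6476) → (185.5844,79.3492). Open path.

**Shape 6** — `<circle>` circle, stroke `#000000` → score (S477, F2123). Machine vertices: (309.6284,220.0352) → (306.0341,231.0974) → (296.6240,237.9343) → (284.9924,237.9343) → (275.5823,231.0974) → (271.9880,220.0352) → (275.5823,208.9730) → (284.9924,202.1361) → (296.6240,202.1361) → (306.0341,208.9730) → (309.6284,220.0352). Closed: final G1 returns to the first vertex.

**Shape 7** — `<path>` quadratic bezier, stroke `#ff0000` → engrave (S221, F3543). Control points (SVG): P0=(103.9732,22.3983), P1=(102.5828,105.2898), P2=(124.9738,203.8502); sampled at t=k/5. Machine vertices: (103.9732,226.6873) → (104.3683,192.9039) → (106.6659,157.8671) → (110.8660,121.5767) → (116.9687,84.0328) → (124.9738,45.2354). Open path.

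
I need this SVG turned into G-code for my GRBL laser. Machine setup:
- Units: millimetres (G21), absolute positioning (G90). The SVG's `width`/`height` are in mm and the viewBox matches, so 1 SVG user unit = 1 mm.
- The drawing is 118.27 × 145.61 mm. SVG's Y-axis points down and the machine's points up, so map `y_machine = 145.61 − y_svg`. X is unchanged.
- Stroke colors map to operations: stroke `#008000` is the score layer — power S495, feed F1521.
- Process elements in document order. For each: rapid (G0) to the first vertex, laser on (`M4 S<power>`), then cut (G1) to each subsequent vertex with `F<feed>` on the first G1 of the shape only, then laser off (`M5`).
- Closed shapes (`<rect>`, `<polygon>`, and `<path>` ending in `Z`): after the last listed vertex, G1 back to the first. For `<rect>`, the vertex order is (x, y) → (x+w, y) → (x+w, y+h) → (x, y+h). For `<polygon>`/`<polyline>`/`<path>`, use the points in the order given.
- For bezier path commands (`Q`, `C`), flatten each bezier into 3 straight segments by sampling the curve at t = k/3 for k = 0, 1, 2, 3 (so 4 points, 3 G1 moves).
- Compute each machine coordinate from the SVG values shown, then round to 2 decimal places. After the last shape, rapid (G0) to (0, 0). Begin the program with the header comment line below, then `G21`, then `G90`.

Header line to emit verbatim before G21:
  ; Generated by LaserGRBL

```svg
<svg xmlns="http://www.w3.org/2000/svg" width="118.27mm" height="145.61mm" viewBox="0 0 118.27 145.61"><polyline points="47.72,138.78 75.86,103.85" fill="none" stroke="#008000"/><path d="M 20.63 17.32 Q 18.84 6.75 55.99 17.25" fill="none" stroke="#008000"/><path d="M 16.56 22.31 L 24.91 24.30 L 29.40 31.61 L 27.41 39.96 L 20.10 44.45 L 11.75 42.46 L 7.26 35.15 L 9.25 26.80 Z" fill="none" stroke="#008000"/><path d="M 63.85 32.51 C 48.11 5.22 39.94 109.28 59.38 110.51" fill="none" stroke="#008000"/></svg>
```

viewBox `0 0 118.27 145.61` with mm width/height → 1 unit = 1 mm. Flip: y_m = 145.61 − y_svg.

**Shape 1** — `<polyline>` line segment, stroke `#008000` → score (S495, F1521). Machine vertices: (47.72,6.83) → (75.86,41.76). Open path.

**Shape 2** — `<path>` quadratic bezier, stroke `#008000` → score (S495, F1521). Control points (SVG): P0=(20.63,17.32), P1=(18.84,6.75), P2=(55.99,17.25); sampled at t=k/3. Machine vertices: (20.63,128.29) → (23.76,133.00) → (35.55,133.02) → (55.99,128.36). Open path.

**Shape 3** — `<path>` regular polygon, stroke `#008000` → score (S495, F1521). Machine vertices: (16.56,123.30) → (24.91,121.31) → (29.40,114.00) → (27.41,105.65) → (20.10,101.16) → (11.75,103.15) → (7.26,110.46) → (9.25,118.81) → (16.56,123.30). Closed: final G1 returns to the first vertex.

**Shape 4** — `<path>` cubic bezier, stroke `#008000` → score (S495, F1521). Control points (SVG): P0=(63.85,32.51), P1=(48.11,5.22), P2=(39.94,109.28), P3=(59.38,110.51); sampled at t=k/3. Machine vertices: (63.85,113.10) → (51.38,105.28) → (48.40,61.93) → (59.38,35.10). Open path.

; Generated by LaserGRBL
G21
G90
G0 X47.72 Y6.83
M4 S495
G1 X75.86 Y41.76 F1521
M5
G0 X20.63 Y128.29
M4 S495
G1 X23.76 Y133.00 F1521
G1 X35.55 Y133.02
G1 X55.99 Y128.36
M5
G0 X16.56 Y123.30
M4 S495
G1 X24.91 Y121.31 F1521
G1 X29.40 Y114.00
G1 X27.41 Y105.65
G1 X20.10 Y101.16
G1 X11.75 Y103.15
G1 X7.26 Y110.46
G1 X9.25 Y118.81
G1 X16.56 Y123.30
M5
G0 X63.85 Y113.10
M4 S495
G1 X51.38 Y105.28 F1521
G1 X48.40 Y61.93
G1 X59.38 Y35.10
M5
G0 X0.00 Y0.00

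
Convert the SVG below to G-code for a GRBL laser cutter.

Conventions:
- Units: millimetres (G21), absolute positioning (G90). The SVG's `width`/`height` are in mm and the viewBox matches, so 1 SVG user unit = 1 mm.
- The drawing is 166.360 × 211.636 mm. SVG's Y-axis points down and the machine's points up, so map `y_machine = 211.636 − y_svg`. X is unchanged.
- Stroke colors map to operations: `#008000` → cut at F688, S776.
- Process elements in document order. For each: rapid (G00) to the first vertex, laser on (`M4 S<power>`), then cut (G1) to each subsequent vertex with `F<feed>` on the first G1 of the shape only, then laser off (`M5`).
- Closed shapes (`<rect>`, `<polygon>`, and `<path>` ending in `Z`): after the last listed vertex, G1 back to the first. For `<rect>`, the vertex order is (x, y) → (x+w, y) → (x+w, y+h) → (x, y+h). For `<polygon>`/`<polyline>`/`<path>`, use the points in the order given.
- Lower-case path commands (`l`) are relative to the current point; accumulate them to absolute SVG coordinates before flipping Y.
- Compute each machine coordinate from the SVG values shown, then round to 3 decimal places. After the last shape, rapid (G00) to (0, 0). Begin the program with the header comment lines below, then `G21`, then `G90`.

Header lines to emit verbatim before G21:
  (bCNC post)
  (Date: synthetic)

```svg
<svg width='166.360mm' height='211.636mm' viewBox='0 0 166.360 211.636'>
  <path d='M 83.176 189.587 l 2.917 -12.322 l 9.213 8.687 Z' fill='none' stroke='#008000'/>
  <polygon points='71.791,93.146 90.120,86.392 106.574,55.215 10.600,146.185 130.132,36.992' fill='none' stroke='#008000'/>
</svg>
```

1 u = 1 mm; y_m = 211.636 − y.

[1] `<path>` regular polygon, #008000→cut S776 F688: (83.176,22.049) → (86.093,34.371) → (95.306,25.684) → (83.176,22.049) (closed)

[2] `<polygon>` closed polygon, #008000→cut S776 F688: (71.791,118.490) → (90.120,125.244) → (106.574,156.421) → (10.600,65.451) → (130.132,174.644) → (71.791,118.490) (closed)

(bCNC post)
(Date: synthetic)
G21
G90
G00 X83.176 Y22.049
M4 S776
G1 X86.093 Y34.371 F688
G1 X95.306 Y25.684
G1 X83.176 Y22.049
M5
G00 X71.791 Y118.490
M4 S776
G1 X90.120 Y125.244 F688
G1 X106.574 Y156.421
G1 X10.600 Y65.451
G1 X130.132 Y174.644
G1 X71.791 Y118.490
M5
G00 X0.000 Y0.000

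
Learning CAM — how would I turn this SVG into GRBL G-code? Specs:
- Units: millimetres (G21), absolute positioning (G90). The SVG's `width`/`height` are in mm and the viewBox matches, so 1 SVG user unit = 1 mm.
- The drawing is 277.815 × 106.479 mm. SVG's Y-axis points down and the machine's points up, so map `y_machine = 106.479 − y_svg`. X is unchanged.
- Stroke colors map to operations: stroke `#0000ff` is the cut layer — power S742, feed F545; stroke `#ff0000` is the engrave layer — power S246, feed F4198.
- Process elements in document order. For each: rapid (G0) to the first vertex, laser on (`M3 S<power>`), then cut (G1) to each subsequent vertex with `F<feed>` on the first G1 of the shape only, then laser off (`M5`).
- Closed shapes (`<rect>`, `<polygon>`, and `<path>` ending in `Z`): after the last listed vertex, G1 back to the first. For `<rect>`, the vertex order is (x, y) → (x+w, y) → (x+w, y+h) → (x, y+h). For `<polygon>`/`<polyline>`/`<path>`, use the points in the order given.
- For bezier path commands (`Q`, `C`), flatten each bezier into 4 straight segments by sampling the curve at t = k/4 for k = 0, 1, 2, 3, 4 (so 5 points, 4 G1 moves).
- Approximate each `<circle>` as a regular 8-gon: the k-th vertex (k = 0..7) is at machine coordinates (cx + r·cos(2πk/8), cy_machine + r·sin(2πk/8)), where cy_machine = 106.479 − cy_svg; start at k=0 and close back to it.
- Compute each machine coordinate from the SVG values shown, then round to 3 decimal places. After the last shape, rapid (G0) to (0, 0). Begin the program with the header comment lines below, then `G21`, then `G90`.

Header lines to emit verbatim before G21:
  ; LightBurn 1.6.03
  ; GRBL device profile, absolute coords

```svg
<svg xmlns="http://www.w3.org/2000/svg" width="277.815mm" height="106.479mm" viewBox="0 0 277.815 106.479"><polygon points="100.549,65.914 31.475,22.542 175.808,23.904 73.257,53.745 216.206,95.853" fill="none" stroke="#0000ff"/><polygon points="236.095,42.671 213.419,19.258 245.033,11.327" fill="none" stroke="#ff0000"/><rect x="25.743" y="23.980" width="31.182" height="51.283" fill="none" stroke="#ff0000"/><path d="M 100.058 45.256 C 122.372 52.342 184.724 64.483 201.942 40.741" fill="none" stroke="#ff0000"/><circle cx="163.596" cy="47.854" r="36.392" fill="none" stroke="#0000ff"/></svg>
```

; LightBurn 1.6.03
; GRBL device profile, absolute coords
G21
G90
G0 X100.549 Y40.565
M3 S742
G1 X31.475 Y83.937 F545
G1 X175.808 Y82.575
G1 X73.257 Y52.734
G1 X216.206 Y10.626
G1 X100.549 Y40.565
M5
G0 X236.095 Y63.808
M3 S246
G1 X213.419 Y87.221 F4198
G1 X245.033 Y95.152
G1 X236.095 Y63.808
M5
G0 X25.743 Y82.499
M3 S246
G1 X56.925 Y82.499 F4198
G1 X56.925 Y31.216
G1 X25.743 Y31.216
G1 X25.743 Y82.499
M5
G0 X100.058 Y61.223
M3 S246
G1 X122.970 Y55.600 F4198
G1 X152.911 Y51.920
G1 X181.897 Y54.020
G1 X201.942 Y65.738
M5
G0 X199.988 Y58.625
M3 S742
G1 X189.329 Y84.358 F545
G1 X163.596 Y95.017
G1 X137.863 Y84.358
G1 X127.204 Y58.625
G1 X137.863 Y32.892
G1 X163.596 Y22.233
G1 X189.329 Y32.892
G1 X199.988 Y58.625
M5
G0 X0.000 Y0.000

1 u = 1 mm; y_m = 106.479 − y.

[1] `<polygon>` closed polygon, #0000ff→cut S742 F545: (100.549,40.565) → (31.475,83.937) → (175.808,82.575) → (73.257,52.734) → (216.206,10.626) → (100.549,40.565) (closed)

[2] `<polygon>` regular polygon, #ff0000→engrave S246 F4198: (236.095,63.808) → (213.419,87.221) → (245.033,95.152) → (236.095,63.808) (closed)

[3] `<rect>` rectangle, #ff0000→engrave S246 F4198: (25.743,82.499) → (56.925,82.499) → (56.925,31.216) → (25.743,31.216) → (25.743,82.499) (closed)

[4] `<path>` cubic bezier, #ff0000→engrave S246 F4198: (100.058,61.223) → (122.970,55.600) → (152.911,51.920) → (181.897,54.020) → (201.942,65.738)

[5] `<circle>` circle, #0000ff→cut S742 F545: (199.988,58.625) → (189.329,84.358) → (163.596,95.017) → (137.863,84.358) → (127.204,58.625) → (137.863,32.892) → (163.596,22.233) → (189.329,32.892) → (199.988,58.625) (closed)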